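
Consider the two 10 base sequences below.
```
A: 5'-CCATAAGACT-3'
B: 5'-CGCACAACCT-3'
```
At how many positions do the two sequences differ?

6

Comparing position by position, 6 positions differ: 2 (C/G), 3 (A/C), 4 (T/A), 5 (A/C), 7 (G/A), 8 (A/C).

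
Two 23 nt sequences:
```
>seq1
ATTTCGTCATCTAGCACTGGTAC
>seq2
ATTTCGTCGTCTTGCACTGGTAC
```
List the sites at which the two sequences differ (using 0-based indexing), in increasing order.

8, 12

Differences at site 8 (A→G), site 12 (A→T).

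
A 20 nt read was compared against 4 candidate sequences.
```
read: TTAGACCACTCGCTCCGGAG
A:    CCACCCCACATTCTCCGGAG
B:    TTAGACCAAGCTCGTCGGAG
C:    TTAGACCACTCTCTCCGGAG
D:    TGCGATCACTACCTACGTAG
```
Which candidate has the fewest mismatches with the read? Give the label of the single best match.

C

Hamming distances to read — A: 7; B: 5; C: 1; D: 7.
Smallest is C with 1 mismatch.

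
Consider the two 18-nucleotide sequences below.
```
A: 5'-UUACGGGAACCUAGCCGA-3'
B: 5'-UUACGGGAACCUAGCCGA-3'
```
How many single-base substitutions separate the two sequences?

No positions differ; the sequences are identical.

0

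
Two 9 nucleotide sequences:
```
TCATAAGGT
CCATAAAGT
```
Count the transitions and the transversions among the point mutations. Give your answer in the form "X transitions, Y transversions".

2 transitions, 0 transversions

Transitions (purine↔purine or pyrimidine↔pyrimidine): 1 T→C, 7 G→A.
Transversions (purine↔pyrimidine): none.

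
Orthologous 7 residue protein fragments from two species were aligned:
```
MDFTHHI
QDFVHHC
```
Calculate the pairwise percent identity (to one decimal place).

3 positions differ (1, 4, 7), so 4 of 7 match: 4/7 = 57.14%.

57.1%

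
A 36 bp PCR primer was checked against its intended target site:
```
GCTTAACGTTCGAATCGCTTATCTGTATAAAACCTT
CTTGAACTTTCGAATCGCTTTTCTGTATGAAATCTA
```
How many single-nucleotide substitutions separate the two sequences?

8

The sequences differ at sites 1, 2, 4, 8, 21, 29, 33, 36 (1-based) — 8 in total.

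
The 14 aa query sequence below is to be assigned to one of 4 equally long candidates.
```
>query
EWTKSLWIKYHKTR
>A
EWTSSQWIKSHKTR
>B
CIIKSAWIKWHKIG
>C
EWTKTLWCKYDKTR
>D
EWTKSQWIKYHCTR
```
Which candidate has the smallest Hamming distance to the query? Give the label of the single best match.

A differs at 3 residues; B differs at 7 residues; C differs at 3 residues; D differs at 2 residues. The closest is D.

D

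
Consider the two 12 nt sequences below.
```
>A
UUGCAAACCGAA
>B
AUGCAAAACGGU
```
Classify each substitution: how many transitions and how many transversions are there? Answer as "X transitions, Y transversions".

1 transition, 3 transversions

Transitions (purine↔purine or pyrimidine↔pyrimidine): 11 A→G.
Transversions (purine↔pyrimidine): 1 U→A, 8 C→A, 12 A→U.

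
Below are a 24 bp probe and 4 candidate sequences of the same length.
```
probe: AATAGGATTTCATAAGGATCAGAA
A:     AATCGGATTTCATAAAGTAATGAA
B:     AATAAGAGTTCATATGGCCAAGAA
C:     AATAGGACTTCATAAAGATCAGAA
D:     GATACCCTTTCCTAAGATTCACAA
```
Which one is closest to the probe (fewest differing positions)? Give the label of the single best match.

A differs at 6 positions; B differs at 6 positions; C differs at 2 positions; D differs at 8 positions. The closest is C.

C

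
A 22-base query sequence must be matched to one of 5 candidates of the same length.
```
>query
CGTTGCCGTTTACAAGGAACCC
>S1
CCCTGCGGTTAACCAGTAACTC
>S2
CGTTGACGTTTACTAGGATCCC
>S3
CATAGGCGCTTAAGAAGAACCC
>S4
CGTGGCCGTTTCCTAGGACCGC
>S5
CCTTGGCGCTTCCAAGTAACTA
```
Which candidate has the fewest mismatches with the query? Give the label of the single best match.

S1 differs at 7 sites; S2 differs at 3 sites; S3 differs at 7 sites; S4 differs at 5 sites; S5 differs at 7 sites. The closest is S2.

S2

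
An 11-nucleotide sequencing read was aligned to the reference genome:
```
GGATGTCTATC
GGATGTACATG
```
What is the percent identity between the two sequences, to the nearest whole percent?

Mismatches at positions 7, 8, 11 (1-based): 3 of 11.
Identical positions: 8/11 = 72.73% → 73%.

73%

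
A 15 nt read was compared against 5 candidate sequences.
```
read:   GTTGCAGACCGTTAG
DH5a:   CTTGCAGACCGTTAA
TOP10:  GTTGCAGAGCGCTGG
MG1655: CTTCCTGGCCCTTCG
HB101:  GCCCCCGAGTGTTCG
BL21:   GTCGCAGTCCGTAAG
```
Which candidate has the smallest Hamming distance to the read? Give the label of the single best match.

Hamming distances to read — DH5a: 2; TOP10: 3; MG1655: 6; HB101: 7; BL21: 3.
Smallest is DH5a with 2 mismatches.

DH5a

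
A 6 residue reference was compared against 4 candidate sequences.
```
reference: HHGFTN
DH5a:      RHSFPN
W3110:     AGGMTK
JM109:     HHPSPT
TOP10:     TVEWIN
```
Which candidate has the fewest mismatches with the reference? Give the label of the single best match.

Hamming distances to reference — DH5a: 3; W3110: 4; JM109: 4; TOP10: 5.
Smallest is DH5a with 3 mismatches.

DH5a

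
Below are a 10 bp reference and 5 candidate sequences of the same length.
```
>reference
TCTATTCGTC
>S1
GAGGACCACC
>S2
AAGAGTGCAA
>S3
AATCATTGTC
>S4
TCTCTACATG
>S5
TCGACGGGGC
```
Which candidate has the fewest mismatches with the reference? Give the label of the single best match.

Hamming distances to reference — S1: 8; S2: 8; S3: 5; S4: 4; S5: 5.
Smallest is S4 with 4 mismatches.

S4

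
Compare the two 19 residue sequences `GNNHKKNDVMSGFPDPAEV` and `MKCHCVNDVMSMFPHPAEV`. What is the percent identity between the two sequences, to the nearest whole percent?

Mismatches at positions 1, 2, 3, 5, 6, 12, 15 (1-based): 7 of 19.
Identical positions: 12/19 = 63.16% → 63%.

63%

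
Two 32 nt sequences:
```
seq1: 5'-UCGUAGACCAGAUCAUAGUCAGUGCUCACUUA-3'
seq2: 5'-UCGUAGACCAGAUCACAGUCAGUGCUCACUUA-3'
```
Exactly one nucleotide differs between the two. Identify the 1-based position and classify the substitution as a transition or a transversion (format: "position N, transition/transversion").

position 16, transition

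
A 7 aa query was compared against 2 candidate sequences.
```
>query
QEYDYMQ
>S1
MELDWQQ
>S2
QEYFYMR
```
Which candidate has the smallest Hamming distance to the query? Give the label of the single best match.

S2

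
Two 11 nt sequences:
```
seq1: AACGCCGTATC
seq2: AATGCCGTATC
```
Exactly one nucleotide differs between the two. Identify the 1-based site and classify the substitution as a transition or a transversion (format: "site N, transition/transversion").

site 3, transition

The sequences differ only at site 3: C→T (pyrimidine→pyrimidine), a transition.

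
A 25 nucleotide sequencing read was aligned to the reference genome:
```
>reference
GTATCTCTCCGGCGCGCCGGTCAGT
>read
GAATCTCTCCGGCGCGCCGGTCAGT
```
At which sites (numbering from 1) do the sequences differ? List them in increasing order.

2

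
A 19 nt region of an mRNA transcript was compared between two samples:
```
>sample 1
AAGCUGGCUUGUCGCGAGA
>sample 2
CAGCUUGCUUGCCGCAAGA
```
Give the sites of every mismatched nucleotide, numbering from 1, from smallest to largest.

1, 6, 12, 16

Differences at site 1 (A→C), site 6 (G→U), site 12 (U→C), site 16 (G→A).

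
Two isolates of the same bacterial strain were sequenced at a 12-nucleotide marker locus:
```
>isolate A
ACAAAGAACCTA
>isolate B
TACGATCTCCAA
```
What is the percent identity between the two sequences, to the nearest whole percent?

8 positions differ (1, 2, 3, 4, 6, 7, 8, 11), so 4 of 12 match: 4/12 = 33.33%.

33%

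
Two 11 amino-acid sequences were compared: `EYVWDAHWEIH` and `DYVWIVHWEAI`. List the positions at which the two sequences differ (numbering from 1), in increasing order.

1, 5, 6, 10, 11

Differences at position 1 (E→D), position 5 (D→I), position 6 (A→V), position 10 (I→A), position 11 (H→I).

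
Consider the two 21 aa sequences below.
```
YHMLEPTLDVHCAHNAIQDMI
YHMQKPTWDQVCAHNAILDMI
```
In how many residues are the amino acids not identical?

Mismatches (1-based): residue 4: L→Q; residue 5: E→K; residue 8: L→W; residue 10: V→Q; residue 11: H→V; residue 18: Q→L.

6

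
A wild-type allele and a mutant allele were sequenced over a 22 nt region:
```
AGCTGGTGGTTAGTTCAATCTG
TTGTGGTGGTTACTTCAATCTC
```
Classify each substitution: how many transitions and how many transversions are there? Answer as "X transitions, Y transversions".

Transitions (purine↔purine or pyrimidine↔pyrimidine): none.
Transversions (purine↔pyrimidine): 1 A→T, 2 G→T, 3 C→G, 13 G→C, 22 G→C.

0 transitions, 5 transversions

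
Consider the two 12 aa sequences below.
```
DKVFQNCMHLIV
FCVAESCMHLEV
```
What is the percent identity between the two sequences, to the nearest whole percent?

50%

6 positions differ (1, 2, 4, 5, 6, 11), so 6 of 12 match: 6/12 = 50%.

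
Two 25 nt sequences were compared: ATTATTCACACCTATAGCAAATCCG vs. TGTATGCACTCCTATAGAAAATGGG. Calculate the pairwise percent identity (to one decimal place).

7 positions differ (1, 2, 6, 10, 18, 23, 24), so 18 of 25 match: 18/25 = 72%.

72.0%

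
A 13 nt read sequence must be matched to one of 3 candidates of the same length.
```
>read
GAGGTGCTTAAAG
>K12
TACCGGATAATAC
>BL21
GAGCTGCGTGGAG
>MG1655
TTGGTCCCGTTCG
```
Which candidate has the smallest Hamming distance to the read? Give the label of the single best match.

Hamming distances to read — K12: 8; BL21: 4; MG1655: 8.
Smallest is BL21 with 4 mismatches.

BL21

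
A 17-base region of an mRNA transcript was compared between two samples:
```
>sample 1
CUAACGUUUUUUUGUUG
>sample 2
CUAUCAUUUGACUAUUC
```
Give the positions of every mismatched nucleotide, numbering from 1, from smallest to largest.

Scanning 1-based: 4: A/U; 6: G/A; 10: U/G; 11: U/A; 12: U/C; 14: G/A; 17: G/C.

4, 6, 10, 11, 12, 14, 17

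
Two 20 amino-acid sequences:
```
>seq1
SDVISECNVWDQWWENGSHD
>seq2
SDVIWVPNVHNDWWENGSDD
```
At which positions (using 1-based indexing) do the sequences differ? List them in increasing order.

Scanning 1-based: 5: S/W; 6: E/V; 7: C/P; 10: W/H; 11: D/N; 12: Q/D; 19: H/D.

5, 6, 7, 10, 11, 12, 19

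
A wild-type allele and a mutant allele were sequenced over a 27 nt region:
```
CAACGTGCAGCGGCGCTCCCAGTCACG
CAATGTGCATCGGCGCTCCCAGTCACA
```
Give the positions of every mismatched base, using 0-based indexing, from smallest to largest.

3, 9, 26

Differences at position 3 (C→T), position 9 (G→T), position 26 (G→A).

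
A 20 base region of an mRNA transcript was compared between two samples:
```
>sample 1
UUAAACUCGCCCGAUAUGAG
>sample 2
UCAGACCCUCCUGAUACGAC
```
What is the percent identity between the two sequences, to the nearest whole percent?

65%

7 positions differ (2, 4, 7, 9, 12, 17, 20), so 13 of 20 match: 13/20 = 65%.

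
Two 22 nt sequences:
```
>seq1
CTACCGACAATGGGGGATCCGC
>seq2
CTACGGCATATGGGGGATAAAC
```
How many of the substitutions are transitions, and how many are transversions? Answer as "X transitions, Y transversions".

Mismatches (1-based):
position 5: C→G (pyrimidine→purine, transversion)
position 7: A→C (purine→pyrimidine, transversion)
position 8: C→A (pyrimidine→purine, transversion)
position 9: A→T (purine→pyrimidine, transversion)
position 19: C→A (pyrimidine→purine, transversion)
position 20: C→A (pyrimidine→purine, transversion)
position 21: G→A (purine→purine, transition)

1 transition, 6 transversions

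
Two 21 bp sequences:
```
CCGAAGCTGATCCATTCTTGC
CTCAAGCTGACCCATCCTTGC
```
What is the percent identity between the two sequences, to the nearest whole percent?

81%

Mismatches at positions 2, 3, 11, 16 (1-based): 4 of 21.
Identical positions: 17/21 = 80.95% → 81%.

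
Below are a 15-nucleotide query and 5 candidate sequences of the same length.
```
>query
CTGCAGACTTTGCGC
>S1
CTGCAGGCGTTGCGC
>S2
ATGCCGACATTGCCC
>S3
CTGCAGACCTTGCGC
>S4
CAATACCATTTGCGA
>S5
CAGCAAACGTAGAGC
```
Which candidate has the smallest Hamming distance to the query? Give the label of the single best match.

Hamming distances to query — S1: 2; S2: 4; S3: 1; S4: 7; S5: 5.
Smallest is S3 with 1 mismatch.

S3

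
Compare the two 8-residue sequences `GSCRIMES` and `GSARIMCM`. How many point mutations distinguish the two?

The sequences differ at positions 3, 7, 8 (1-based) — 3 in total.

3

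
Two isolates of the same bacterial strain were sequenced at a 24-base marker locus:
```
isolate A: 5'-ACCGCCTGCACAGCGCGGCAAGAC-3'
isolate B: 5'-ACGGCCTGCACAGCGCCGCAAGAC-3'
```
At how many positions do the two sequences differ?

2

Mismatches (1-based): position 3: C→G; position 17: G→C.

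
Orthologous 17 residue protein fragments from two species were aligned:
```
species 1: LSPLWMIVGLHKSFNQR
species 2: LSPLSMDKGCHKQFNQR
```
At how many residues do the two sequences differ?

Comparing position by position, 5 residues differ: 5 (W/S), 7 (I/D), 8 (V/K), 10 (L/C), 13 (S/Q).

5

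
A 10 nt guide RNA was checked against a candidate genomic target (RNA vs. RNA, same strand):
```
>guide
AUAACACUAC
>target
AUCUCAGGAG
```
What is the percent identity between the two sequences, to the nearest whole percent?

Mismatches at positions 3, 4, 7, 8, 10 (1-based): 5 of 10.
Identical positions: 5/10 = 50% → 50%.

50%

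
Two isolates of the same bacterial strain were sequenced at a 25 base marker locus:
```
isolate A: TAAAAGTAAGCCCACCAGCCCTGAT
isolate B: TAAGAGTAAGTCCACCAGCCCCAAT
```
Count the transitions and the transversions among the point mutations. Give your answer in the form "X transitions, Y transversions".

Mismatches (1-based):
base 4: A→G (purine→purine, transition)
base 11: C→T (pyrimidine→pyrimidine, transition)
base 22: T→C (pyrimidine→pyrimidine, transition)
base 23: G→A (purine→purine, transition)

4 transitions, 0 transversions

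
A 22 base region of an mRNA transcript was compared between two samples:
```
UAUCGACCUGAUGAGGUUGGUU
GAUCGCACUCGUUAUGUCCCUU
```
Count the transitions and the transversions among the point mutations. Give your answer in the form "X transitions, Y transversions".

2 transitions, 8 transversions

Mismatches (1-based):
base 1: U→G (pyrimidine→purine, transversion)
base 6: A→C (purine→pyrimidine, transversion)
base 7: C→A (pyrimidine→purine, transversion)
base 10: G→C (purine→pyrimidine, transversion)
base 11: A→G (purine→purine, transition)
base 13: G→U (purine→pyrimidine, transversion)
base 15: G→U (purine→pyrimidine, transversion)
base 18: U→C (pyrimidine→pyrimidine, transition)
base 19: G→C (purine→pyrimidine, transversion)
base 20: G→C (purine→pyrimidine, transversion)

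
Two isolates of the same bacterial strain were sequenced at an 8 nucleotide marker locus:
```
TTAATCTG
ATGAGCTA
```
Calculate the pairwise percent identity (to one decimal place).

50.0%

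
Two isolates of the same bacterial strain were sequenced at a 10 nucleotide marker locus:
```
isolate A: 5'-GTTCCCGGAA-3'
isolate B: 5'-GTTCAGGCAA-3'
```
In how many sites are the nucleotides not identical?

Mismatches (1-based): site 5: C→A; site 6: C→G; site 8: G→C.

3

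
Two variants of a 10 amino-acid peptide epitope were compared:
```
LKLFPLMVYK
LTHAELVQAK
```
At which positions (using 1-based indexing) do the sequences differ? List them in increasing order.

2, 3, 4, 5, 7, 8, 9

Scanning 1-based: 2: K/T; 3: L/H; 4: F/A; 5: P/E; 7: M/V; 8: V/Q; 9: Y/A.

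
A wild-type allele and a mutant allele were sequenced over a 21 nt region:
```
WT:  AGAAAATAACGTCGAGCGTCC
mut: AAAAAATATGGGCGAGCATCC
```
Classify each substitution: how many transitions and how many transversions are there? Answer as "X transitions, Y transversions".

2 transitions, 3 transversions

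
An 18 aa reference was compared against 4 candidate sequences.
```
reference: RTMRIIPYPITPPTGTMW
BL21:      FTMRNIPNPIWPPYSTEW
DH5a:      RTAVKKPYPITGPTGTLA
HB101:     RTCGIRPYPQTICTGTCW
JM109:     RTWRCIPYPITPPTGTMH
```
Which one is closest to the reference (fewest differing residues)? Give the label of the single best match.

Hamming distances to reference — BL21: 7; DH5a: 7; HB101: 7; JM109: 3.
Smallest is JM109 with 3 mismatches.

JM109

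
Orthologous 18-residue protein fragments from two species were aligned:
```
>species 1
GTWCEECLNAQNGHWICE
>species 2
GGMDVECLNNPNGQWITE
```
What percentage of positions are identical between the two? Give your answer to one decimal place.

55.6%

Mismatches at positions 2, 3, 4, 5, 10, 11, 14, 17 (1-based): 8 of 18.
Identical positions: 10/18 = 55.56% → 55.6%.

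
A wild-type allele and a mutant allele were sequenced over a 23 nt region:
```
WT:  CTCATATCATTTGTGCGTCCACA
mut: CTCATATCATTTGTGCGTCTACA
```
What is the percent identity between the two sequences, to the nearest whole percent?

1 position differs (20), so 22 of 23 match: 22/23 = 95.65%.

96%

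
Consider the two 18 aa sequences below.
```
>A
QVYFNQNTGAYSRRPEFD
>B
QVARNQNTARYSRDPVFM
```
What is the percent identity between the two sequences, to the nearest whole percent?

7 positions differ (3, 4, 9, 10, 14, 16, 18), so 11 of 18 match: 11/18 = 61.11%.

61%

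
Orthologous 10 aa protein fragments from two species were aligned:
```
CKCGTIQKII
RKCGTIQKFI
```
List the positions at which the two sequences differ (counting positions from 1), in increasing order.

1, 9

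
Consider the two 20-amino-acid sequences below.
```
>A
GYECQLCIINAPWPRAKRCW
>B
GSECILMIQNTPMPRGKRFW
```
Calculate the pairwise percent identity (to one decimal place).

60.0%

8 positions differ (2, 5, 7, 9, 11, 13, 16, 19), so 12 of 20 match: 12/20 = 60%.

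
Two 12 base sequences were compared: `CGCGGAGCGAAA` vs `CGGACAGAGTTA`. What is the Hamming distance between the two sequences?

6

Comparing position by position, 6 bases differ: 3 (C/G), 4 (G/A), 5 (G/C), 8 (C/A), 10 (A/T), 11 (A/T).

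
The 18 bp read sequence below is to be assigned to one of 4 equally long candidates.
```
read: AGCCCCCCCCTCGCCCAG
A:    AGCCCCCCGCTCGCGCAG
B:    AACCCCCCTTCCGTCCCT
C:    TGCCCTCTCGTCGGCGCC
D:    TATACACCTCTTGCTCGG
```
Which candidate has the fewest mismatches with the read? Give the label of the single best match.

A

A differs at 2 bases; B differs at 7 bases; C differs at 8 bases; D differs at 9 bases. The closest is A.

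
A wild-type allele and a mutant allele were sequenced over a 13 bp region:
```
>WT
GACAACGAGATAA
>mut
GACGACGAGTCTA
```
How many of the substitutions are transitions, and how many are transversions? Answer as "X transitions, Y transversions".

2 transitions, 2 transversions

Mismatches (1-based):
position 4: A→G (purine→purine, transition)
position 10: A→T (purine→pyrimidine, transversion)
position 11: T→C (pyrimidine→pyrimidine, transition)
position 12: A→T (purine→pyrimidine, transversion)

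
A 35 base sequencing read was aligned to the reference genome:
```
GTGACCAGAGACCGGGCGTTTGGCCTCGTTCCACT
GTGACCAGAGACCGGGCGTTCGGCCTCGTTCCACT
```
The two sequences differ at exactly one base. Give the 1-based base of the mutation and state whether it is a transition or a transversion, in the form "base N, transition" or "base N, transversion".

base 21, transition

Base 21 changes T→C. T is a pyrimidine and C is a pyrimidine, so this is a transition.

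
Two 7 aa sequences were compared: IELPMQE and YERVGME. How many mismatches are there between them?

The sequences differ at positions 1, 3, 4, 5, 6 (1-based) — 5 in total.

5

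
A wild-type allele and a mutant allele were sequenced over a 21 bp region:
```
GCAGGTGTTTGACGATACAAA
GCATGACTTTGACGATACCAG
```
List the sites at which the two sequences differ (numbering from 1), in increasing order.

4, 6, 7, 19, 21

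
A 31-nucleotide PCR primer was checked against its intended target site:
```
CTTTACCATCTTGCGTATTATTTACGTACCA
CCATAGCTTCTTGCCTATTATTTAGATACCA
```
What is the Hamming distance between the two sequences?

7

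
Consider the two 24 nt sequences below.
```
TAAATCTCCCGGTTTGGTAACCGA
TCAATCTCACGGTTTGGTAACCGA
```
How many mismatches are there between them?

2

Comparing position by position, 2 sites differ: 2 (A/C), 9 (C/A).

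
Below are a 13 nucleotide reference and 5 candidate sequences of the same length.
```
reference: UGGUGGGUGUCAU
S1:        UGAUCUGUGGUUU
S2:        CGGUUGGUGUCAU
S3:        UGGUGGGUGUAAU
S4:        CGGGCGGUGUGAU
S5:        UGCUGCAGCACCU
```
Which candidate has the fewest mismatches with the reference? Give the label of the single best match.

S3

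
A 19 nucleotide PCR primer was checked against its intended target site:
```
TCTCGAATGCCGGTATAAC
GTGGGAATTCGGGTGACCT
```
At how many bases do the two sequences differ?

Comparing position by position, 11 bases differ: 1 (T/G), 2 (C/T), 3 (T/G), 4 (C/G), 9 (G/T), 11 (C/G), 15 (A/G), 16 (T/A), 17 (A/C), 18 (A/C), 19 (C/T).

11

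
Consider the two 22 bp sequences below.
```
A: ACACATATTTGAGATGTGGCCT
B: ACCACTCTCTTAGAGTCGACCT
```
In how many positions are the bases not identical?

10

The sequences differ at positions 3, 4, 5, 7, 9, 11, 15, 16, 17, 19 (1-based) — 10 in total.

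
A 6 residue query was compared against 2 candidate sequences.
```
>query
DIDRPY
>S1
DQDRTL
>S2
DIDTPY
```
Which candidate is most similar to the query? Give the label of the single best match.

S1 differs at 3 residues; S2 differs at 1 residue. The closest is S2.

S2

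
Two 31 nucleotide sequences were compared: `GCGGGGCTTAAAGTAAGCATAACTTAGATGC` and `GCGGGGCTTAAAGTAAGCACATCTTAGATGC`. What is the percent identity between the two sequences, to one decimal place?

93.5%

2 positions differ (20, 22), so 29 of 31 match: 29/31 = 93.55%.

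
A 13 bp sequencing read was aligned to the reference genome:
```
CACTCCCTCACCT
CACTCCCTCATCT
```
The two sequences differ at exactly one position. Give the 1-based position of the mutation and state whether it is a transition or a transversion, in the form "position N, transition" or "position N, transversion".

The sequences differ only at position 11: C→T (pyrimidine→pyrimidine), a transition.

position 11, transition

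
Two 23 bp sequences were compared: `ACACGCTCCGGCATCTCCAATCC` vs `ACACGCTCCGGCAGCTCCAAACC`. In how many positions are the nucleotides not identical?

2

Mismatches (1-based): position 14: T→G; position 21: T→A.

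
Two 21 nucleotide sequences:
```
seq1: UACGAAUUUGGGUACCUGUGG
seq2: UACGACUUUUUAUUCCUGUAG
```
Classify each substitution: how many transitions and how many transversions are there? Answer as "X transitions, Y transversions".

Mismatches (1-based):
position 6: A→C (purine→pyrimidine, transversion)
position 10: G→U (purine→pyrimidine, transversion)
position 11: G→U (purine→pyrimidine, transversion)
position 12: G→A (purine→purine, transition)
position 14: A→U (purine→pyrimidine, transversion)
position 20: G→A (purine→purine, transition)

2 transitions, 4 transversions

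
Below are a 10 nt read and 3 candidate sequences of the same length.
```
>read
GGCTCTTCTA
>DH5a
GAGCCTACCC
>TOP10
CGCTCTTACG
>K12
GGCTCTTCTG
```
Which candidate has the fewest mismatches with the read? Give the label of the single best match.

Hamming distances to read — DH5a: 6; TOP10: 4; K12: 1.
Smallest is K12 with 1 mismatch.

K12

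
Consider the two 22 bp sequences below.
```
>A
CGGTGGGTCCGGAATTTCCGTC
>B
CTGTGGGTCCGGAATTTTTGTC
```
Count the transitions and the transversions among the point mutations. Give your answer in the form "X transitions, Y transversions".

Mismatches (1-based):
base 2: G→T (purine→pyrimidine, transversion)
base 18: C→T (pyrimidine→pyrimidine, transition)
base 19: C→T (pyrimidine→pyrimidine, transition)

2 transitions, 1 transversion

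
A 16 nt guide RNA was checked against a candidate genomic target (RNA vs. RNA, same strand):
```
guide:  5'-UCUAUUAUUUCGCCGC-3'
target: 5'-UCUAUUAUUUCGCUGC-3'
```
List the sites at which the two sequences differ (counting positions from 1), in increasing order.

Scanning 1-based: 14: C/U.

14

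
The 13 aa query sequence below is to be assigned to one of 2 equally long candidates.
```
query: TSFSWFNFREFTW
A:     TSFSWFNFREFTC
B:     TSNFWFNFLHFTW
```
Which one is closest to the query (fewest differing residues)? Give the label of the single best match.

Hamming distances to query — A: 1; B: 4.
Smallest is A with 1 mismatch.

A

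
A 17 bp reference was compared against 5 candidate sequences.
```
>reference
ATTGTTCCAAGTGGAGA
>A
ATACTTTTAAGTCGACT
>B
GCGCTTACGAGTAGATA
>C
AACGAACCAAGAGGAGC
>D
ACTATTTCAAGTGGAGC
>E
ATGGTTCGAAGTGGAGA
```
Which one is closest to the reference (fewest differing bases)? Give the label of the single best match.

E

A differs at 7 bases; B differs at 8 bases; C differs at 6 bases; D differs at 4 bases; E differs at 2 bases. The closest is E.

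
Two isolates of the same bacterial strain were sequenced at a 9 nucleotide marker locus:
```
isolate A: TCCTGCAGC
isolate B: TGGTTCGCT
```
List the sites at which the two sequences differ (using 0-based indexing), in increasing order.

1, 2, 4, 6, 7, 8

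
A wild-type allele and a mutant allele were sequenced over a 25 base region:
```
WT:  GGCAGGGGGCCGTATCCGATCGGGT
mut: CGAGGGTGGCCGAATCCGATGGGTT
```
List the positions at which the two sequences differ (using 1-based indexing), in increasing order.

Differences at position 1 (G→C), position 3 (C→A), position 4 (A→G), position 7 (G→T), position 13 (T→A), position 21 (C→G), position 24 (G→T).

1, 3, 4, 7, 13, 21, 24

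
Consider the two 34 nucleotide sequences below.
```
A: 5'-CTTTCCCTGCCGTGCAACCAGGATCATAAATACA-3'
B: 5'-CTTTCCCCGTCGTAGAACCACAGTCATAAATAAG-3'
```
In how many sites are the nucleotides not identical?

9

Comparing position by position, 9 sites differ: 8 (T/C), 10 (C/T), 14 (G/A), 15 (C/G), 21 (G/C), 22 (G/A), 23 (A/G), 33 (C/A), 34 (A/G).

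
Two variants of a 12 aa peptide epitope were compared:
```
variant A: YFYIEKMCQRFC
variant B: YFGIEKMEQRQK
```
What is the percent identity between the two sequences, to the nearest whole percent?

67%

Mismatches at positions 3, 8, 11, 12 (1-based): 4 of 12.
Identical positions: 8/12 = 66.67% → 67%.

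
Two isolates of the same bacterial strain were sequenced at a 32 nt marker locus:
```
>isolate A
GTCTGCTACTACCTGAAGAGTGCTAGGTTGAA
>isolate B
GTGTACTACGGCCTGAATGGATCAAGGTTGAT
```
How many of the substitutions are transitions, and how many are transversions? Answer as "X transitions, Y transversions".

Mismatches (1-based):
position 3: C→G (pyrimidine→purine, transversion)
position 5: G→A (purine→purine, transition)
position 10: T→G (pyrimidine→purine, transversion)
position 11: A→G (purine→purine, transition)
position 18: G→T (purine→pyrimidine, transversion)
position 19: A→G (purine→purine, transition)
position 21: T→A (pyrimidine→purine, transversion)
position 22: G→T (purine→pyrimidine, transversion)
position 24: T→A (pyrimidine→purine, transversion)
position 32: A→T (purine→pyrimidine, transversion)

3 transitions, 7 transversions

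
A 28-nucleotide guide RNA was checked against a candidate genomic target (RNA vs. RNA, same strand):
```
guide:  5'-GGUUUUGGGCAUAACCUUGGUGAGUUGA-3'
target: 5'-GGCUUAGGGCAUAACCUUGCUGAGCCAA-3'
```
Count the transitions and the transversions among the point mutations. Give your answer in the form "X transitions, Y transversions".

4 transitions, 2 transversions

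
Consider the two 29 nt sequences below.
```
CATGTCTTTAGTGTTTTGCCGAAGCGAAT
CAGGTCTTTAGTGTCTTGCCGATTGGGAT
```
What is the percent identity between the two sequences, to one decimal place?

79.3%

Mismatches at positions 3, 15, 23, 24, 25, 27 (1-based): 6 of 29.
Identical positions: 23/29 = 79.31% → 79.3%.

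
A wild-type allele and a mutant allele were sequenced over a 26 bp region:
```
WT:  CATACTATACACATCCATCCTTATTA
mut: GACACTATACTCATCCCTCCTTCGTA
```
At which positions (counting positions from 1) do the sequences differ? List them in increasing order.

Differences at position 1 (C→G), position 3 (T→C), position 11 (A→T), position 17 (A→C), position 23 (A→C), position 24 (T→G).

1, 3, 11, 17, 23, 24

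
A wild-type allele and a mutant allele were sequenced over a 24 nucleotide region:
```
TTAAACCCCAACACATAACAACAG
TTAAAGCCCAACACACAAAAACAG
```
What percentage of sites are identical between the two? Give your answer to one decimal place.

87.5%

3 positions differ (6, 16, 19), so 21 of 24 match: 21/24 = 87.5%.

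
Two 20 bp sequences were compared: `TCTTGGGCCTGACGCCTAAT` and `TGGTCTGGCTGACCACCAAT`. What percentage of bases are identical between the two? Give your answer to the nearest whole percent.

8 positions differ (2, 3, 5, 6, 8, 14, 15, 17), so 12 of 20 match: 12/20 = 60%.

60%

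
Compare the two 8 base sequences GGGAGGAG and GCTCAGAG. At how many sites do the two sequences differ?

4

Comparing position by position, 4 sites differ: 2 (G/C), 3 (G/T), 4 (A/C), 5 (G/A).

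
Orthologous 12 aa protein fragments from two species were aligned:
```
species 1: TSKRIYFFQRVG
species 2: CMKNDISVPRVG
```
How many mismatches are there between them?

8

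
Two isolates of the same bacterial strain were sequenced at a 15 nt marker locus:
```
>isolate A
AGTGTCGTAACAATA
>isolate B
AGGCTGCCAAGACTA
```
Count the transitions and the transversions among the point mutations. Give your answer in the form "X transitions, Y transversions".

Transitions (purine↔purine or pyrimidine↔pyrimidine): 8 T→C.
Transversions (purine↔pyrimidine): 3 T→G, 4 G→C, 6 C→G, 7 G→C, 11 C→G, 13 A→C.

1 transition, 6 transversions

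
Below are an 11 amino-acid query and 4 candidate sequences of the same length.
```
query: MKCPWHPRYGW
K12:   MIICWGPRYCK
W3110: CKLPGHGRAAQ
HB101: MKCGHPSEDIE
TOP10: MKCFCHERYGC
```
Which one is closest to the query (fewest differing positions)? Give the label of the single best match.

Hamming distances to query — K12: 6; W3110: 7; HB101: 8; TOP10: 4.
Smallest is TOP10 with 4 mismatches.

TOP10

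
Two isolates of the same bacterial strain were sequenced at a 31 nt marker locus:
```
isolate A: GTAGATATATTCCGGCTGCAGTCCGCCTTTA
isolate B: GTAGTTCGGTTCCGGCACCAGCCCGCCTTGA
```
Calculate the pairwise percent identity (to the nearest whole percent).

74%

Mismatches at positions 5, 7, 8, 9, 17, 18, 22, 30 (1-based): 8 of 31.
Identical positions: 23/31 = 74.19% → 74%.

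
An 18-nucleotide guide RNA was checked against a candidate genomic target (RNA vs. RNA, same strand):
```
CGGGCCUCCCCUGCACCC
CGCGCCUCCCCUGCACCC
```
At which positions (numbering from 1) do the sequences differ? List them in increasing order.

Differences at position 3 (G→C).

3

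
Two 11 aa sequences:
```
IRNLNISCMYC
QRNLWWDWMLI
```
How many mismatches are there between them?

Mismatches (1-based): residue 1: I→Q; residue 5: N→W; residue 6: I→W; residue 7: S→D; residue 8: C→W; residue 10: Y→L; residue 11: C→I.

7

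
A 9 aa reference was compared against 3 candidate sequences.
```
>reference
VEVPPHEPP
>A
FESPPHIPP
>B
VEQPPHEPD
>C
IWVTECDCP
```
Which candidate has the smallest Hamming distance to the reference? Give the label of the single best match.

A differs at 3 residues; B differs at 2 residues; C differs at 7 residues. The closest is B.

B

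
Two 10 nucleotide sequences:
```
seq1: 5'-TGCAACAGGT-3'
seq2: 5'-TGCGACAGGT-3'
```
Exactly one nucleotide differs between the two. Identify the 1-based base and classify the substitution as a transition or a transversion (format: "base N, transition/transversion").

Base 4 changes A→G. A is a purine and G is a purine, so this is a transition.

base 4, transition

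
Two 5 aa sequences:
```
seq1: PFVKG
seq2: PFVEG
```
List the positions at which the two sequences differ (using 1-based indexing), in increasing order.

4

Scanning 1-based: 4: K/E.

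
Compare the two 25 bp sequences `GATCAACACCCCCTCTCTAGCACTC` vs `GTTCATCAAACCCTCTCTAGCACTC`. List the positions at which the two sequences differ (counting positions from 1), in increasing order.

Scanning 1-based: 2: A/T; 6: A/T; 9: C/A; 10: C/A.

2, 6, 9, 10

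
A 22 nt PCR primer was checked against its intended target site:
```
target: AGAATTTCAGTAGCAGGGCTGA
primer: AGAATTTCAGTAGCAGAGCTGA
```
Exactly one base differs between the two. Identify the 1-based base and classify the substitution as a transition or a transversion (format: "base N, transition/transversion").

The sequences differ only at base 17: G→A (purine→purine), a transition.

base 17, transition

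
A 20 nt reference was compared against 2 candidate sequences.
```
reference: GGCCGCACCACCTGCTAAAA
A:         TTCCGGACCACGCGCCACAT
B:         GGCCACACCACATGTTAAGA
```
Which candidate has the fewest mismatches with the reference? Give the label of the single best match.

B

A differs at 8 sites; B differs at 4 sites. The closest is B.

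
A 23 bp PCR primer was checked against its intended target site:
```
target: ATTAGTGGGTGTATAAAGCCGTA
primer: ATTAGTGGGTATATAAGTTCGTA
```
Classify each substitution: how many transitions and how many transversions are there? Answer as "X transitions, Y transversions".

Transitions (purine↔purine or pyrimidine↔pyrimidine): 11 G→A, 17 A→G, 19 C→T.
Transversions (purine↔pyrimidine): 18 G→T.

3 transitions, 1 transversion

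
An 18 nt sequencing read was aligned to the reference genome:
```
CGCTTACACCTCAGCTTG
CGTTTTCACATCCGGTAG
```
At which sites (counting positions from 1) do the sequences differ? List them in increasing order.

3, 6, 10, 13, 15, 17

Scanning 1-based: 3: C/T; 6: A/T; 10: C/A; 13: A/C; 15: C/G; 17: T/A.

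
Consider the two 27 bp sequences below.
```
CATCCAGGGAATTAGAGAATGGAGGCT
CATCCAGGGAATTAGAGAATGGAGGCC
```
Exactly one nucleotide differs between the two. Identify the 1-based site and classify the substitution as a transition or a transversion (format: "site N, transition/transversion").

site 27, transition

The sequences differ only at site 27: T→C (pyrimidine→pyrimidine), a transition.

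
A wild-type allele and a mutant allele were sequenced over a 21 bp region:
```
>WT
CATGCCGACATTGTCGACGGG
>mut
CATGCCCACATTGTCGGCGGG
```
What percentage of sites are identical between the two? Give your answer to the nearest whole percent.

Mismatches at positions 7, 17 (1-based): 2 of 21.
Identical positions: 19/21 = 90.48% → 90%.

90%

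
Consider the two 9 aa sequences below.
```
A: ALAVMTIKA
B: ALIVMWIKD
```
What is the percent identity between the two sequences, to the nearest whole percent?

3 positions differ (3, 6, 9), so 6 of 9 match: 6/9 = 66.67%.

67%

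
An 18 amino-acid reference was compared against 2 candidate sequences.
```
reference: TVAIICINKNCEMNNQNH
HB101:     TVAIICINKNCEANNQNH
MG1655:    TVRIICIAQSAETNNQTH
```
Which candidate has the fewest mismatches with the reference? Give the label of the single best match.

HB101 differs at 1 position; MG1655 differs at 7 positions. The closest is HB101.

HB101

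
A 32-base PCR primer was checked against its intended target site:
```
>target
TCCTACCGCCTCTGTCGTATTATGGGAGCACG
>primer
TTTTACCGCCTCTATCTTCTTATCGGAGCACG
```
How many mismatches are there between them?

Mismatches (1-based): position 2: C→T; position 3: C→T; position 14: G→A; position 17: G→T; position 19: A→C; position 24: G→C.

6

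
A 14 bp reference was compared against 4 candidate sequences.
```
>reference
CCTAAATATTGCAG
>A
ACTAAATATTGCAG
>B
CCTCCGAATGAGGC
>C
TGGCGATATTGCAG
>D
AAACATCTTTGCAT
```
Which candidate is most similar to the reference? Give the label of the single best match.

Hamming distances to reference — A: 1; B: 9; C: 5; D: 8.
Smallest is A with 1 mismatch.

A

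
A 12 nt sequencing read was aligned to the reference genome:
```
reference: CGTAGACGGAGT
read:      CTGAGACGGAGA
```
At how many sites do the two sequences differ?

3

Comparing position by position, 3 sites differ: 2 (G/T), 3 (T/G), 12 (T/A).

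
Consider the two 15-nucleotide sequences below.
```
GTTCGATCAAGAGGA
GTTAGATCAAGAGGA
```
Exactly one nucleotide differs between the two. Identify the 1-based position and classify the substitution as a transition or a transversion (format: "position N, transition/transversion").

position 4, transversion

The sequences differ only at position 4: C→A (pyrimidine→purine), a transversion.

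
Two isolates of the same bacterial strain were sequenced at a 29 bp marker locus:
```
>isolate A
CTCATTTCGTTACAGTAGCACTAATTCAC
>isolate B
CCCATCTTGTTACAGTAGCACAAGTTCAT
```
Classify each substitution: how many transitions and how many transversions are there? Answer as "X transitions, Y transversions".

Transitions (purine↔purine or pyrimidine↔pyrimidine): 2 T→C, 6 T→C, 8 C→T, 24 A→G, 29 C→T.
Transversions (purine↔pyrimidine): 22 T→A.

5 transitions, 1 transversion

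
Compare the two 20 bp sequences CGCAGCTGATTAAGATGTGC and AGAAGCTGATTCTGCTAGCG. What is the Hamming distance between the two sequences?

9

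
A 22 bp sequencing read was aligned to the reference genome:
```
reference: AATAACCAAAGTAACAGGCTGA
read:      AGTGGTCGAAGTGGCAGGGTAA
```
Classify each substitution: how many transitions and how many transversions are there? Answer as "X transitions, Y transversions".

8 transitions, 1 transversion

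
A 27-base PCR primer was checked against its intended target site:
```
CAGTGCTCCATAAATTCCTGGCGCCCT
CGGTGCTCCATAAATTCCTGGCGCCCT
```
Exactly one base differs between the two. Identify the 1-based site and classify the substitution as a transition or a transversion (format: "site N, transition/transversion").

site 2, transition

The sequences differ only at site 2: A→G (purine→purine), a transition.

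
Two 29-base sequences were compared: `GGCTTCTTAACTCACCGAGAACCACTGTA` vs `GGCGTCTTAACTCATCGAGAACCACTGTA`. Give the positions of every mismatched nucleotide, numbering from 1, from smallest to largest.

Differences at position 4 (T→G), position 15 (C→T).

4, 15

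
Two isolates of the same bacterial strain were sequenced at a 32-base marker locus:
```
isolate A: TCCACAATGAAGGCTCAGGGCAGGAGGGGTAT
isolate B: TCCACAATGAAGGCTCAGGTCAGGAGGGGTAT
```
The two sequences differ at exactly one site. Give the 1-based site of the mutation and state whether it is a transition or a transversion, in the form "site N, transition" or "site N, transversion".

site 20, transversion

The sequences differ only at site 20: G→T (purine→pyrimidine), a transversion.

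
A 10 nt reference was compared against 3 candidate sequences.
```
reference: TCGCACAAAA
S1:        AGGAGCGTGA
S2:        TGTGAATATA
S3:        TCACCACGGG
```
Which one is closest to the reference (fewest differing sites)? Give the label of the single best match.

S2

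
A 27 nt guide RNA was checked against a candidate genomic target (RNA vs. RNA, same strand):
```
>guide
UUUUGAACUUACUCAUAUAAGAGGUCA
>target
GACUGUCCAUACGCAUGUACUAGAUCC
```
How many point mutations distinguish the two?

The sequences differ at bases 1, 2, 3, 6, 7, 9, 13, 17, 20, 21, 24, 27 (1-based) — 12 in total.

12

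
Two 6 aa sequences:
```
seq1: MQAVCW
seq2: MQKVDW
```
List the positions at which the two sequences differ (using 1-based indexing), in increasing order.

Differences at position 3 (A→K), position 5 (C→D).

3, 5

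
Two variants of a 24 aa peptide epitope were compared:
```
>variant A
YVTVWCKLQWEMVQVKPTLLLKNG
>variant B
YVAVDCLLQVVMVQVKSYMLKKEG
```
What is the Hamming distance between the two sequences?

10

Comparing position by position, 10 residues differ: 3 (T/A), 5 (W/D), 7 (K/L), 10 (W/V), 11 (E/V), 17 (P/S), 18 (T/Y), 19 (L/M), 21 (L/K), 23 (N/E).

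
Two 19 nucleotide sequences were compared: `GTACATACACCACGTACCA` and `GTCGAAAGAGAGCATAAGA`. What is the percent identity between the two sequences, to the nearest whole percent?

10 positions differ (3, 4, 6, 8, 10, 11, 12, 14, 17, 18), so 9 of 19 match: 9/19 = 47.37%.

47%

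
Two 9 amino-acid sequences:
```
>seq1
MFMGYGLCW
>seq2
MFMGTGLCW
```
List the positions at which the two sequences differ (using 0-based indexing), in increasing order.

4

Scanning 0-based: 4: Y/T.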